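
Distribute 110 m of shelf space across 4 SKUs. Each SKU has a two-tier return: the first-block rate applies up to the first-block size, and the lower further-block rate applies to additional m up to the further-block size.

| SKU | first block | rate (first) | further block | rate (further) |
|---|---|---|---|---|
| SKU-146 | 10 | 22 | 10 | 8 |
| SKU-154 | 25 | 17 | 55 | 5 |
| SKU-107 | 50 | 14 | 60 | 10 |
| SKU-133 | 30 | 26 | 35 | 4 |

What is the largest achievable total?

Treat each block as its own option and order by rate: SKU-133/T1 26 > SKU-146/T1 22 > SKU-154/T1 17 > SKU-107/T1 14 > SKU-107/T2 10 > SKU-146/T2 8 > SKU-154/T2 5 > SKU-133/T2 4.
Fill SKU-133 T1 block (30 at 26) — 80 left.
Fill SKU-146 T1 block (10 at 22) — 70 left.
SKU-154/T1 (17): +25 — 45 left.
45 remain; put them into SKU-107 T1 at 14.
Total = 26×30 + 22×10 + 17×25 + 14×45 = 2055.

2055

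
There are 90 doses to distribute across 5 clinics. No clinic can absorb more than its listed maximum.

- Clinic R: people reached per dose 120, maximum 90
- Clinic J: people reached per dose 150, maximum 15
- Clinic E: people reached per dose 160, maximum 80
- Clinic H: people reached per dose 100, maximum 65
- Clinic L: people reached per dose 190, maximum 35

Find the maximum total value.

Order the clinics by people reached per dose: Clinic L 190 > Clinic E 160 > Clinic J 150 > Clinic R 120 > Clinic H 100.
Give Clinic L 35 to hit its cap of 35 — 55 left.
Clinic E: +55 (room for 80) → 55. Pool exhausted.
Total = 160×55 + 190×35 = 15450.

15450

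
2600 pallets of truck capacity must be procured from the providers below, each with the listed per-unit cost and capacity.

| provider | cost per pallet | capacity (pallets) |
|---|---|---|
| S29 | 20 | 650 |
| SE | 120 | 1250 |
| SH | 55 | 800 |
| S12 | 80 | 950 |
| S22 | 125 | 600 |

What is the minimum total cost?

Use providers in increasing cost order.
Take 650 from S29 at 20 → need 1950 more.
SH (55): use full 800 → 1150 pallets to go.
S12 (80): use full 950 → 200 pallets to go.
SE at 120: take 200 of its 1250 → requirement met.
S22: unused.
Cost = 650×20 + 800×55 + 950×80 + 200×120 = 157000.

157000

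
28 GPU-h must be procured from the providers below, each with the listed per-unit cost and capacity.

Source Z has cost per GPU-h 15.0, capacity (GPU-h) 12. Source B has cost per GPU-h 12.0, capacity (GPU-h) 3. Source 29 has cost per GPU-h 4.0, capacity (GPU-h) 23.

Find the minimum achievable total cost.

158

Fill from the cheapest provider first.
Take 23 from Source 29 at 4.0 → need 5 more.
Source B (12.0): use full 3 → 2 GPU-h to go.
Take 2 from Source Z at 15.0 to finish.
Cost = 23×4.0 + 3×12.0 + 2×15.0 = 158.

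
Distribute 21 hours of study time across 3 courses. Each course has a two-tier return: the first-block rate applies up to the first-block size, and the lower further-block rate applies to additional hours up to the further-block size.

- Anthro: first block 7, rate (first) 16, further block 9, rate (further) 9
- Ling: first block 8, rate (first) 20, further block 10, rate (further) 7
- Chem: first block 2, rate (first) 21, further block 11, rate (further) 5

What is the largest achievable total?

Order all 6 blocks by rate: Chem/first 21 > Ling/first 20 > Anthro/first 16 > Anthro/second 9 > Ling/second 7 > Chem/second 5.
Chem/first (21): +2 ; 19 left.
Ling/first (20): +8 ; 11 left.
Anthro/first (16): +7 ; 4 left.
Anthro second at 9: only 4 left, fill 4.
Total = 21×2 + 20×8 + 16×7 + 9×4 = 350.

350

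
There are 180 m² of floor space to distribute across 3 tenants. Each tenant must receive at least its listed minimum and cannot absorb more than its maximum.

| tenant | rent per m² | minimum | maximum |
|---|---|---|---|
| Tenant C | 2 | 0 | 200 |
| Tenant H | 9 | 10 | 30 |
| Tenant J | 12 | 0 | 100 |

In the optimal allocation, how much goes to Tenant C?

Meeting every minimum uses 0+10+0 = 10 m², leaving 170.
Order the tenants by rent per m²: Tenant J 12 > Tenant H 9 > Tenant C 2.
Give Tenant J 100 more to hit its cap of 100 — 70 left.
Give Tenant H 20 more to hit its cap of 30 — 50 left.
Tenant C has room for 200 more but only 50 remain, so it gets 50.

50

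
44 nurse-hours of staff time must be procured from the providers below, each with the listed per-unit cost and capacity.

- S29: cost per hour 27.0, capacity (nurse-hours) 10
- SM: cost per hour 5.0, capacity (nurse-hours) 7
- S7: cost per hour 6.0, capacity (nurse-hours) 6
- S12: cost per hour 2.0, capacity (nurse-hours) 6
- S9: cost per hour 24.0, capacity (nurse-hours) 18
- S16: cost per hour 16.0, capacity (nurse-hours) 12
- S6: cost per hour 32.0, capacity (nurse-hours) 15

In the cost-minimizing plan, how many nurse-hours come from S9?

Fill from the cheapest provider first.
Take 6 from S12 at 2.0 ; need 38 more.
SM (5.0): use full 7 ; 31 nurse-hours to go.
S7 at 6.0: take all 6 nurse-hours ; 25 still needed.
Take 12 from S16 at 16.0 ; need 13 more.
S9 (24.0): take the remaining 13 ; done.
S29, S6: unused.

13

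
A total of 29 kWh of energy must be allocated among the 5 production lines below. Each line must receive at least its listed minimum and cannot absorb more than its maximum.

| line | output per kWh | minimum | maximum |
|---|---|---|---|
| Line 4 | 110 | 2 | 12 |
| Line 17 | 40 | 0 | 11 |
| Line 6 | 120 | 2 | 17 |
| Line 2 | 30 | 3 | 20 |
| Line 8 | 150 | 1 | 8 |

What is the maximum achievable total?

3430

Meeting every minimum uses 2+0+2+3+1 = 8 kWh, leaving 21.
Highest output per kWh first: Line 8 150 > Line 6 120 > Line 4 110 > Line 17 40 > Line 2 30.
Give Line 8 7 more to hit its cap of 8 — 14 left.
Line 6: +14 (room for 15) → 16. Pool exhausted.
Total = 110×2 + 120×16 + 30×3 + 150×8 = 3430.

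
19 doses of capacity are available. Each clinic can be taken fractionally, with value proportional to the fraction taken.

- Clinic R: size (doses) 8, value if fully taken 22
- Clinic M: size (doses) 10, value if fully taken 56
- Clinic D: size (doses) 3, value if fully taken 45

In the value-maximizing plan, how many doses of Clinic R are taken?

6

Best value per unit of size first: Clinic D 45/3≈15, Clinic M 56/10≈5.6, Clinic R 22/8≈2.75.
Take all of Clinic D (3 doses, value 45) ; 16 doses left.
Take all of Clinic M (10 doses, value 56) ; 6 doses left.
6 doses left: a 6/8 share of Clinic R gives 22×6/8 = 16.5.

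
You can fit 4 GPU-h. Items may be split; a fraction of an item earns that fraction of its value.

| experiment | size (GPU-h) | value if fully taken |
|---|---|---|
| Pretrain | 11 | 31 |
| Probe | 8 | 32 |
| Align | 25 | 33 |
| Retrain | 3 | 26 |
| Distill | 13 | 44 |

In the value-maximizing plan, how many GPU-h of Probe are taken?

1

Best value per unit of size first: Retrain 26/3≈8.67, Probe 32/8≈4, Distill 44/13≈3.38, Pretrain 31/11≈2.82, Align 33/25≈1.32.
Retrain: take in full, 3 GPU-h for value 26 ; 1 left.
1 GPU-h left: a 1/8 share of Probe gives 32×1/8 = 4.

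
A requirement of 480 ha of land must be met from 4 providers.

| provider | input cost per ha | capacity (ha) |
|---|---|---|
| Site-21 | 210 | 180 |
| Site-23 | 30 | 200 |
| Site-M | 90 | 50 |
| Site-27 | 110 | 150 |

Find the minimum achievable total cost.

43800

Cheapest first:
Take 200 from Site-23 at 30 ; need 280 more.
Site-M at 90: take all 50 ha ; 230 still needed.
Site-27 at 110: take all 150 ha ; 80 still needed.
Site-21 at 210: take 80 of its 180 ; requirement met.
Cost = 200×30 + 50×90 + 150×110 + 80×210 = 43800.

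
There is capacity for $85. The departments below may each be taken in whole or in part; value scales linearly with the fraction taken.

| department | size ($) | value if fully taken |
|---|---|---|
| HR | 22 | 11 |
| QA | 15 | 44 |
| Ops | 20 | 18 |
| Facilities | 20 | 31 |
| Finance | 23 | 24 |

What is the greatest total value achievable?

120.5

Sort by value density: QA 44/15≈2.93, Facilities 31/20≈1.55, Finance 24/23≈1.04, Ops 18/20≈0.9, HR 11/22≈0.5.
QA: take in full, 15 $ for value 44 — 70 left.
Facilities: take in full, 20 $ for value 31 — 50 left.
Finance: take in full, 23 $ for value 24 — 27 left.
Ops: take in full, 20 $ for value 18 — 7 left.
Fill the last 7 $ with part of HR: 7/22 of it earns 3.5.
Total value = 120.5.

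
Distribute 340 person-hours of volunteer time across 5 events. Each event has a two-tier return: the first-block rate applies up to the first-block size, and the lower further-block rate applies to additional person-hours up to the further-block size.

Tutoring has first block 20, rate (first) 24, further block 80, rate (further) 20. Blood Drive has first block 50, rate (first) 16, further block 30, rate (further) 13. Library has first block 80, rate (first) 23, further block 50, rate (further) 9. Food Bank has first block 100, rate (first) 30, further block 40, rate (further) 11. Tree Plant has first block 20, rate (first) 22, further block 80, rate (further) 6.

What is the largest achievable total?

8000

Treat each block as its own option and order by rate: Food Bank/tier1 30 > Tutoring/tier1 24 > Library/tier1 23 > Tree Plant/tier1 22 > Tutoring/tier2 20 > Blood Drive/tier1 16 > Blood Drive/tier2 13 > Food Bank/tier2 11 > Library/tier2 9 > Tree Plant/tier2 6.
Food Bank/tier1 (30): +100 — 240 left.
Tutoring tier1 at 24: fill all 20 — 220 left.
Library/tier1 (23): +80 — 140 left.
Fill Tree Plant tier1 block (20 at 22) — 120 left.
Tutoring/tier2 (20): +80 — 40 left.
40 remain; put them into Blood Drive tier1 at 16.
Total = 30×100 + 24×20 + 23×80 + 22×20 + 20×80 + 16×40 = 8000.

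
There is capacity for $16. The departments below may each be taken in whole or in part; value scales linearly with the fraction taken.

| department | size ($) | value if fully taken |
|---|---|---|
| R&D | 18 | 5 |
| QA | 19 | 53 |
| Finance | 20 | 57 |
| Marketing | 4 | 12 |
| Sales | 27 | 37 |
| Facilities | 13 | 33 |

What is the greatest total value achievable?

46.2

Sort by value density: Marketing 12/4≈3, Finance 57/20≈2.85, QA 53/19≈2.79, Facilities 33/13≈2.54, Sales 37/27≈1.37, R&D 5/18≈0.278.
All 4 $ of Marketing fit (value 12) ; 12 remain.
Fill the last 12 $ with part of Finance: 12/20 of it earns 34.2.
Total value = 46.2.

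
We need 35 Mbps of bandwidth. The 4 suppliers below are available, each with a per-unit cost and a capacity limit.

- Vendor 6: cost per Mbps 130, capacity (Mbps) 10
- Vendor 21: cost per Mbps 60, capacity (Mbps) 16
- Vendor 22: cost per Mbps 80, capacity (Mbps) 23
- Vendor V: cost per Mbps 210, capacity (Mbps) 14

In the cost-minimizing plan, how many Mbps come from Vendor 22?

19

Use suppliers in increasing cost order.
Vendor 21 at 60: take all 16 Mbps — 19 still needed.
Take 19 from Vendor 22 at 80 to finish.
Vendor 6, Vendor V: unused.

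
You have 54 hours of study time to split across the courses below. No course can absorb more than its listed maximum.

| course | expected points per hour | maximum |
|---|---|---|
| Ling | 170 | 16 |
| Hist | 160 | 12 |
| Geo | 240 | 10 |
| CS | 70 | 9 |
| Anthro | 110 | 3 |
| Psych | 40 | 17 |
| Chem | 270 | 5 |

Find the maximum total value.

9280

Rank by expected points per hour: Chem 270 > Geo 240 > Ling 170 > Hist 160 > Anthro 110 > CS 70 > Psych 40.
Chem: +5 to 5 (cap) ; 49 left.
Geo takes 10 to reach its cap of 10 ; 39 left.
Give Ling 16 to hit its cap of 16 ; 23 left.
Hist takes 12 to reach its cap of 12 ; 11 left.
Anthro: +3 to 3 (cap) ; 8 left.
CS has room for 9 but only 8 remain, so it gets 8.
Total = 170×16 + 160×12 + 240×10 + 70×8 + 110×3 + 270×5 = 9280.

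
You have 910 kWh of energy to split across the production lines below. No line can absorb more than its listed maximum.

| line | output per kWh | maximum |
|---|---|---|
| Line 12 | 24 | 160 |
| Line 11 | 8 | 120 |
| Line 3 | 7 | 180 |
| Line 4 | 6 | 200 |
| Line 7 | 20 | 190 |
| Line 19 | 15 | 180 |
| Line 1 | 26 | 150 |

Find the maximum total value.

15970

Rank by output per kWh: Line 1 26 > Line 12 24 > Line 7 20 > Line 19 15 > Line 11 8 > Line 3 7 > Line 4 6.
Give Line 1 150 to hit its cap of 150 → 760 left.
Line 12: +160 to 160 (cap) → 600 left.
Line 7 takes 190 to reach its cap of 190 → 410 left.
Line 19: +180 to 180 (cap) → 230 left.
Give Line 11 120 to hit its cap of 120 → 110 left.
Line 3 has room for 180 but only 110 remain, so it gets 110.
Total = 24×160 + 8×120 + 7×110 + 20×190 + 15×180 + 26×150 = 15970.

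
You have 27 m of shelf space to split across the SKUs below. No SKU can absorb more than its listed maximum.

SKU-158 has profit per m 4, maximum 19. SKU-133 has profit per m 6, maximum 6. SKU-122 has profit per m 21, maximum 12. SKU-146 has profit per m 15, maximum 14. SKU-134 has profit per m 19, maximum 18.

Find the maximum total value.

537

Highest profit per m first: SKU-122 21 > SKU-134 19 > SKU-146 15 > SKU-133 6 > SKU-158 4.
SKU-122 takes 12 to reach its cap of 12 → 15 left.
Only 15 left; SKU-134 takes them to reach 15.
Total = 21×12 + 19×15 = 537.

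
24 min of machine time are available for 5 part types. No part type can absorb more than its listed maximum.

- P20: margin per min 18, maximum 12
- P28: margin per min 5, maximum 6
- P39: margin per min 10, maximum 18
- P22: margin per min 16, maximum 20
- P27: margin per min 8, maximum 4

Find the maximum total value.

Order the part types by margin per min: P20 18 > P22 16 > P39 10 > P27 8 > P28 5.
P20 takes 12 to reach its cap of 12 — 12 left.
P22 has room for 20 but only 12 remain, so it gets 12.
Total = 18×12 + 16×12 = 408.

408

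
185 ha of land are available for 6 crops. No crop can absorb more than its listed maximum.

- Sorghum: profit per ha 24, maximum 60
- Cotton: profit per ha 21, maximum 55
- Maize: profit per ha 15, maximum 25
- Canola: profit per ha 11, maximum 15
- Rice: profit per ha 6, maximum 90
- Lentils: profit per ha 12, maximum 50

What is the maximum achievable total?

3510

Order the crops by profit per ha: Sorghum 24 > Cotton 21 > Maize 15 > Lentils 12 > Canola 11 > Rice 6.
Sorghum: +60 to 60 (cap) ; 125 left.
Cotton: +55 to 55 (cap) ; 70 left.
Maize takes 25 to reach its cap of 25 ; 45 left.
Only 45 left; Lentils takes them to reach 45.
Total = 24×60 + 21×55 + 15×25 + 12×45 = 3510.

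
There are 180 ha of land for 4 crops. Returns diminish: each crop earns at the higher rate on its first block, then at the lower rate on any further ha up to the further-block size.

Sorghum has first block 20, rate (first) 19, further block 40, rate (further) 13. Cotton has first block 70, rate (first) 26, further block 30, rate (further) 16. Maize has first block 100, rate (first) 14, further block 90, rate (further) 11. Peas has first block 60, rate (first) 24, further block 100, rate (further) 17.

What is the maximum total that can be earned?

4150

Rank every tier by rate: Cotton/T1 26 > Peas/T1 24 > Sorghum/T1 19 > Peas/T2 17 > Cotton/T2 16 > Maize/T1 14 > Sorghum/T2 13 > Maize/T2 11.
Fill Cotton T1 block (70 at 26) → 110 left.
Peas T1 at 24: fill all 60 → 50 left.
Sorghum/T1 (19): +20 → 30 left.
30 remain; put them into Peas T2 at 17.
Total = 26×70 + 24×60 + 19×20 + 17×30 = 4150.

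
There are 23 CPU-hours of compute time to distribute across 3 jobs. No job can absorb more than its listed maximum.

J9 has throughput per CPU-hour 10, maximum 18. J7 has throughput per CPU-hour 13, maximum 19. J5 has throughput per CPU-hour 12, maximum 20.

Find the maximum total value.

295

Rank by throughput per CPU-hour: J7 13 > J5 12 > J9 10.
J7 takes 19 to reach its cap of 19 — 4 left.
Only 4 left; J5 takes them to reach 4.
Total = 13×19 + 12×4 = 295.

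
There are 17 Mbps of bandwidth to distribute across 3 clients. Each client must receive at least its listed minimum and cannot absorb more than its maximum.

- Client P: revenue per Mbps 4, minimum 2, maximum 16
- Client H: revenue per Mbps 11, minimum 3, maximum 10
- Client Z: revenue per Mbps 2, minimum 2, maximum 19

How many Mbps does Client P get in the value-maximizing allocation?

5

Meeting every minimum uses 2+3+2 = 7 Mbps, leaving 10.
Rank by revenue per Mbps: Client H 11 > Client P 4 > Client Z 2.
Give Client H 7 more to hit its cap of 10 → 3 left.
Client P: +3 (room for 14) → 5. Pool exhausted.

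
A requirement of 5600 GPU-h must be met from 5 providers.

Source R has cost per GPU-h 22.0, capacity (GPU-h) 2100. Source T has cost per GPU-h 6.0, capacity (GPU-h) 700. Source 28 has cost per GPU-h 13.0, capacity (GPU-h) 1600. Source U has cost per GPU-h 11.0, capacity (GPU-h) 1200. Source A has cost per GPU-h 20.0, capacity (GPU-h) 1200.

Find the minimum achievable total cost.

82000

Fill from the cheapest provider first.
Source T (6.0): use full 700 ; 4900 GPU-h to go.
Source U (11.0): use full 1200 ; 3700 GPU-h to go.
Source 28 at 13.0: take all 1600 GPU-h ; 2100 still needed.
Source A at 20.0: take all 1200 GPU-h ; 900 still needed.
Source R (22.0): take the remaining 900 ; done.
Cost = 700×6.0 + 1200×11.0 + 1600×13.0 + 1200×20.0 + 900×22.0 = 82000.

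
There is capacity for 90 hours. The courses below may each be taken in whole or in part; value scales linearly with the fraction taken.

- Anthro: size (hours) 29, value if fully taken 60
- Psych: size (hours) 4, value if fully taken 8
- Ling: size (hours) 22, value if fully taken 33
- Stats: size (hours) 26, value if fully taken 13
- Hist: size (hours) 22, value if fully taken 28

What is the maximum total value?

135.5

Rank by value-to-size ratio: Anthro 60/29≈2.07, Psych 8/4≈2, Ling 33/22≈1.5, Hist 28/22≈1.27, Stats 13/26≈0.5.
All 29 hours of Anthro fit (value 60) ; 61 remain.
All 4 hours of Psych fit (value 8) ; 57 remain.
Ling: take in full, 22 hours for value 33 ; 35 left.
Hist: take in full, 22 hours for value 28 ; 13 left.
Fill the last 13 hours with part of Stats: 13/26 of it earns 6.5.
Total value = 135.5.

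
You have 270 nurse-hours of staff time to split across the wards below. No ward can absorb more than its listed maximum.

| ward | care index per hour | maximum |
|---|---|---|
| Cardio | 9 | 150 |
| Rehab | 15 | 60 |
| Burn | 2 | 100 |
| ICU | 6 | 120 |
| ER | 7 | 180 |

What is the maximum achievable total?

Rank by care index per hour: Rehab 15 > Cardio 9 > ER 7 > ICU 6 > Burn 2.
Rehab takes 60 to reach its cap of 60 → 210 left.
Cardio: +150 to 150 (cap) → 60 left.
ER has room for 180 but only 60 remain, so it gets 60.
Total = 9×150 + 15×60 + 7×60 = 2670.

2670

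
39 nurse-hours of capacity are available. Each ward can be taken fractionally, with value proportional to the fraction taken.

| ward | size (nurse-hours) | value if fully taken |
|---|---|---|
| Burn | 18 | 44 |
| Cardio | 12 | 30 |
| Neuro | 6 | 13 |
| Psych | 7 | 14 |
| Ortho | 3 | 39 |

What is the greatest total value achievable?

126

Best value per unit of size first: Ortho 39/3≈13, Cardio 30/12≈2.5, Burn 44/18≈2.44, Neuro 13/6≈2.17, Psych 14/7≈2.
Take all of Ortho (3 nurse-hours, value 39) → 36 nurse-hours left.
Cardio: take in full, 12 nurse-hours for value 30 → 24 left.
Burn: take in full, 18 nurse-hours for value 44 → 6 left.
Take all of Neuro (6 nurse-hours, value 13) → 0 nurse-hours left.
Total value = 126.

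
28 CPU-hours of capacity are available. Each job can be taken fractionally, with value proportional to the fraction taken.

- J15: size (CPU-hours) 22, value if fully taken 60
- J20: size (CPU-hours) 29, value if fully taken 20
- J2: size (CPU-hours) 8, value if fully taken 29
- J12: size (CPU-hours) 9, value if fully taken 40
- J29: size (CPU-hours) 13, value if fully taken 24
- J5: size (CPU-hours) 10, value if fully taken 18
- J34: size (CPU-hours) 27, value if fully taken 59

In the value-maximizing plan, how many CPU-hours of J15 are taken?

Best value per unit of size first: J12 40/9≈4.44, J2 29/8≈3.62, J15 60/22≈2.73, J34 59/27≈2.19, J29 24/13≈1.85, J5 18/10≈1.8, J20 20/29≈0.69.
All 9 CPU-hours of J12 fit (value 40) → 19 remain.
All 8 CPU-hours of J2 fit (value 29) → 11 remain.
Only 11 CPU-hours remain; take 11/22 of J15 for value 60×11/22 = 30.

11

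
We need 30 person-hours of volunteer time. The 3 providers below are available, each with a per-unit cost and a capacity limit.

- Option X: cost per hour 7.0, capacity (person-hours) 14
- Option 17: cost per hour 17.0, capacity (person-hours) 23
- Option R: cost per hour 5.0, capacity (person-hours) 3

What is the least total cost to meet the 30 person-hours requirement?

Cheapest first:
Option R (5.0): use full 3 ; 27 person-hours to go.
Take 14 from Option X at 7.0 ; need 13 more.
Option 17 at 17.0: take 13 of its 23 ; requirement met.
Cost = 3×5.0 + 14×7.0 + 13×17.0 = 334.

334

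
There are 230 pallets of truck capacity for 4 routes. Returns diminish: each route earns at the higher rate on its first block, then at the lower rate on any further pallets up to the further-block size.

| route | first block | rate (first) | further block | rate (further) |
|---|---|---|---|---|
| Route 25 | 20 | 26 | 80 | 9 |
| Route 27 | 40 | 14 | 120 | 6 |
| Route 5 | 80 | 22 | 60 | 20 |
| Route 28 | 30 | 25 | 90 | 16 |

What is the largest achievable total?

Rank every tier by rate: Route 25/first 26 > Route 28/first 25 > Route 5/first 22 > Route 5/second 20 > Route 28/second 16 > Route 27/first 14 > Route 25/second 9 > Route 27/second 6.
Route 25 first at 26: fill all 20 — 210 left.
Fill Route 28 first block (30 at 25) — 180 left.
Fill Route 5 first block (80 at 22) — 100 left.
Route 5/second (20): +60 — 40 left.
Route 28 second at 16: only 40 left, fill 40.
Total = 26×20 + 25×30 + 22×80 + 20×60 + 16×40 = 4870.

4870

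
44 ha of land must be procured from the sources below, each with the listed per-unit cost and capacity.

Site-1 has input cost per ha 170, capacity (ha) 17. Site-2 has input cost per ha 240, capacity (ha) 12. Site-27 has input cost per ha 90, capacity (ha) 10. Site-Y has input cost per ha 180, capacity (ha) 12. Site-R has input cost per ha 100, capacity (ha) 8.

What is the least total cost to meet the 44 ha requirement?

Cheapest first:
Take 10 from Site-27 at 90 → need 34 more.
Site-R at 100: take all 8 ha → 26 still needed.
Site-1 at 170: take all 17 ha → 9 still needed.
Take 9 from Site-Y at 180 to finish.
Site-2: unused.
Cost = 10×90 + 8×100 + 17×170 + 9×180 = 6210.

6210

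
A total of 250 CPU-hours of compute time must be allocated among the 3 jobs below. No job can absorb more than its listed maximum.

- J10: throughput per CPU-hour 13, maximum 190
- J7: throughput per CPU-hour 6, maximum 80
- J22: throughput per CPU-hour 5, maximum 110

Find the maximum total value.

2830

Highest throughput per CPU-hour first: J10 13 > J7 6 > J22 5.
J10: +190 to 190 (cap) — 60 left.
J7 has room for 80 but only 60 remain, so it gets 60.
Total = 13×190 + 6×60 = 2830.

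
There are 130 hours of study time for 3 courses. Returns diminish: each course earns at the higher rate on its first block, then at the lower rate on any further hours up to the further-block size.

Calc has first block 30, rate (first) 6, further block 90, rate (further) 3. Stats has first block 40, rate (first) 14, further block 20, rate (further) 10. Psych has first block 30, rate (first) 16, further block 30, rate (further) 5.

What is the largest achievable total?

Order all 6 blocks by rate: Psych/T1 16 > Stats/T1 14 > Stats/T2 10 > Calc/T1 6 > Psych/T2 5 > Calc/T2 3.
Psych T1 at 16: fill all 30 — 100 left.
Stats T1 at 14: fill all 40 — 60 left.
Stats/T2 (10): +20 — 40 left.
Calc T1 at 6: fill all 30 — 10 left.
Psych/T2: +10 of 30 at 5; pool empty.
Total = 16×30 + 14×40 + 10×20 + 6×30 + 5×10 = 1470.

1470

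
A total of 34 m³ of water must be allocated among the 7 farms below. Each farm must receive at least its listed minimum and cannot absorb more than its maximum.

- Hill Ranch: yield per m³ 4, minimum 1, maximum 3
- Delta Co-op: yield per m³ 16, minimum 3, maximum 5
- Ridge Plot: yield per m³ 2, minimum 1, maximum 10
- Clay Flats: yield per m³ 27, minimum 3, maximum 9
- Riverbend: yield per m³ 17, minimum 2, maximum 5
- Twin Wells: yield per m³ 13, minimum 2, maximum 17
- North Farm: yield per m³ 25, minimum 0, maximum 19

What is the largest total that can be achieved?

Meeting every minimum uses 1+3+1+3+2+2+0 = 12 m³, leaving 22.
Rank by yield per m³: Clay Flats 27 > North Farm 25 > Riverbend 17 > Delta Co-op 16 > Twin Wells 13 > Hill Ranch 4 > Ridge Plot 2.
Give Clay Flats 6 more to hit its cap of 9 ; 16 left.
North Farm has room for 19 more but only 16 remain, so it gets 16.
Total = 4×1 + 16×3 + 2×1 + 27×9 + 17×2 + 13×2 + 25×16 = 757.

757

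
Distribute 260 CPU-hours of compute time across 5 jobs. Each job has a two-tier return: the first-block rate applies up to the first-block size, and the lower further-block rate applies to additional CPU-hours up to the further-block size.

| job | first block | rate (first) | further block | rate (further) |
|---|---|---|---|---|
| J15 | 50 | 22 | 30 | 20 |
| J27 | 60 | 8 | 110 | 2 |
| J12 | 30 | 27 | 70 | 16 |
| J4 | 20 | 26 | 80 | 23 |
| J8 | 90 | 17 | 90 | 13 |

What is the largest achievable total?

5720

Treat each block as its own option and order by rate: J12/tier1 27 > J4/tier1 26 > J4/tier2 23 > J15/tier1 22 > J15/tier2 20 > J8/tier1 17 > J12/tier2 16 > J8/tier2 13 > J27/tier1 8 > J27/tier2 2.
J12 tier1 at 27: fill all 30 — 230 left.
Fill J4 tier1 block (20 at 26) — 210 left.
Fill J4 tier2 block (80 at 23) — 130 left.
J15/tier1 (22): +50 — 80 left.
Fill J15 tier2 block (30 at 20) — 50 left.
J8/tier1: +50 of 90 at 17; pool empty.
Total = 27×30 + 26×20 + 23×80 + 22×50 + 20×30 + 17×50 = 5720.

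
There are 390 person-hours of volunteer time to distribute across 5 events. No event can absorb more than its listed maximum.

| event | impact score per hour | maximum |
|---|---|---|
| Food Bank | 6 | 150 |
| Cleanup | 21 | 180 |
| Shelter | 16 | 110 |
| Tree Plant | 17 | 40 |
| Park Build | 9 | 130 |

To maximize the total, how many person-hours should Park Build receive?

60

Rank by impact score per hour: Cleanup 21 > Tree Plant 17 > Shelter 16 > Park Build 9 > Food Bank 6.
Cleanup: +180 to 180 (cap) → 210 left.
Give Tree Plant 40 to hit its cap of 40 → 170 left.
Give Shelter 110 to hit its cap of 110 → 60 left.
Park Build: +60 (room for 130) → 60. Pool exhausted.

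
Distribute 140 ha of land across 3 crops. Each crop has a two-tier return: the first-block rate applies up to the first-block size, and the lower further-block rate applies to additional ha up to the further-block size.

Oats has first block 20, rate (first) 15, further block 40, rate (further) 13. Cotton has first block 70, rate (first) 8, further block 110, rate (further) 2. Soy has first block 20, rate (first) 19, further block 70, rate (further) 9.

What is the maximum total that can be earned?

Order all 6 blocks by rate: Soy/tier1 19 > Oats/tier1 15 > Oats/tier2 13 > Soy/tier2 9 > Cotton/tier1 8 > Cotton/tier2 2.
Fill Soy tier1 block (20 at 19) ; 120 left.
Fill Oats tier1 block (20 at 15) ; 100 left.
Oats tier2 at 13: fill all 40 ; 60 left.
Soy tier2 at 9: only 60 left, fill 60.
Total = 19×20 + 15×20 + 13×40 + 9×60 = 1740.

1740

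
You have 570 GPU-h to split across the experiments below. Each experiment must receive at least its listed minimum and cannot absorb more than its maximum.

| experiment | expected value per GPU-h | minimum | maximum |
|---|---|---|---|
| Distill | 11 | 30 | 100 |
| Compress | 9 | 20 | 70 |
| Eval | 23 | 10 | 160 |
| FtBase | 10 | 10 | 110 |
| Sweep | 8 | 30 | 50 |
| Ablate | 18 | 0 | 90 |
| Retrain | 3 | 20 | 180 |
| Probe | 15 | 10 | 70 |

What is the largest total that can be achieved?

8730

Meeting every minimum uses 30+20+10+10+30+0+20+10 = 130 GPU-h, leaving 440.
Rank by expected value per GPU-h: Eval 23 > Ablate 18 > Probe 15 > Distill 11 > FtBase 10 > Compress 9 > Sweep 8 > Retrain 3.
Give Eval 150 more to hit its cap of 160 → 290 left.
Ablate takes 90 more to reach its cap of 90 → 200 left.
Probe: +60 to 70 (cap) → 140 left.
Distill takes 70 more to reach its cap of 100 → 70 left.
FtBase: +70 (room for 100) → 80. Pool exhausted.
Total = 11×100 + 9×20 + 23×160 + 10×80 + 8×30 + 18×90 + 3×20 + 15×70 = 8730.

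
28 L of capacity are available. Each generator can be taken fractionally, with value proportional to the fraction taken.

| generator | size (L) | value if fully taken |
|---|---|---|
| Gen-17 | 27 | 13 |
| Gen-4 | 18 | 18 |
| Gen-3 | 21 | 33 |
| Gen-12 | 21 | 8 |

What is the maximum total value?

Rank by value-to-size ratio: Gen-3 33/21≈1.57, Gen-4 18/18≈1, Gen-17 13/27≈0.481, Gen-12 8/21≈0.381.
All 21 L of Gen-3 fit (value 33) ; 7 remain.
Only 7 L remain; take 7/18 of Gen-4 for value 18×7/18 = 7.
Total value = 40.

40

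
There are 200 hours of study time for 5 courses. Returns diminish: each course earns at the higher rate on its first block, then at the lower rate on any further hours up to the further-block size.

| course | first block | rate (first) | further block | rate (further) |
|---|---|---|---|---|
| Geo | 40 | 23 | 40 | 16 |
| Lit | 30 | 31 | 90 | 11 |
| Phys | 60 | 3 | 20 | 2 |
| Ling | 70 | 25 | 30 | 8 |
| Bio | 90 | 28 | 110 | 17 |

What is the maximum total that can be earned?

Order all 10 blocks by rate: Lit/first 31 > Bio/first 28 > Ling/first 25 > Geo/first 23 > Bio/second 17 > Geo/second 16 > Lit/second 11 > Ling/second 8 > Phys/first 3 > Phys/second 2.
Lit first at 31: fill all 30 ; 170 left.
Bio first at 28: fill all 90 ; 80 left.
Ling first at 25: fill all 70 ; 10 left.
Geo first at 23: only 10 left, fill 10.
Total = 31×30 + 28×90 + 25×70 + 23×10 = 5430.

5430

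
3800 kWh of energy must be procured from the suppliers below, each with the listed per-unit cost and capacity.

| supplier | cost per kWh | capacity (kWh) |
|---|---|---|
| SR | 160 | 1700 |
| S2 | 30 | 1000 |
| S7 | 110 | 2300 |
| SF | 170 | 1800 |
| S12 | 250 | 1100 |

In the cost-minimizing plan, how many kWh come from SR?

500

Fill from the cheapest supplier first.
Take 1000 from S2 at 30 ; need 2800 more.
Take 2300 from S7 at 110 ; need 500 more.
Take 500 from SR at 160 to finish.
SF, S12: unused.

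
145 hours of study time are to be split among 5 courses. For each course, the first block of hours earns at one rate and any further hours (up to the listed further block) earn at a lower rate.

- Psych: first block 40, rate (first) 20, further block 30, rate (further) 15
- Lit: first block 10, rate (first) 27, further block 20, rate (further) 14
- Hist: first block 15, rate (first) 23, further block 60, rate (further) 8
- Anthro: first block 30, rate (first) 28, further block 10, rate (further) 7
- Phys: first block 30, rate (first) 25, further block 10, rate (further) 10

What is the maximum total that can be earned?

Rank every tier by rate: Anthro/T1 28 > Lit/T1 27 > Phys/T1 25 > Hist/T1 23 > Psych/T1 20 > Psych/T2 15 > Lit/T2 14 > Phys/T2 10 > Hist/T2 8 > Anthro/T2 7.
Anthro/T1 (28): +30 — 115 left.
Fill Lit T1 block (10 at 27) — 105 left.
Phys/T1 (25): +30 — 75 left.
Hist T1 at 23: fill all 15 — 60 left.
Psych/T1 (20): +40 — 20 left.
20 remain; put them into Psych T2 at 15.
Total = 28×30 + 27×10 + 25×30 + 23×15 + 20×40 + 15×20 = 3305.

3305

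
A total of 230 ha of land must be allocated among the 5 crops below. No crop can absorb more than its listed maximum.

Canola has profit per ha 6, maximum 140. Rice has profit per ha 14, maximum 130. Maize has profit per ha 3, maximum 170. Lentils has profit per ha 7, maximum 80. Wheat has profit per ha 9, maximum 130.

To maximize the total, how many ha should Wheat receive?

Highest profit per ha first: Rice 14 > Wheat 9 > Lentils 7 > Canola 6 > Maize 3.
Rice takes 130 to reach its cap of 130 ; 100 left.
Only 100 left; Wheat takes them to reach 100.

100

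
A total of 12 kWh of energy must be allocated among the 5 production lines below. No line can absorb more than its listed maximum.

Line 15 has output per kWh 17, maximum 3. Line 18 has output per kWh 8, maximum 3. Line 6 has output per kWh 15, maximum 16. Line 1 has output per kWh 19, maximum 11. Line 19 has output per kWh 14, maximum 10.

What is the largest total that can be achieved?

Rank by output per kWh: Line 1 19 > Line 15 17 > Line 6 15 > Line 19 14 > Line 18 8.
Line 1 takes 11 to reach its cap of 11 → 1 left.
Line 15 has room for 3 but only 1 remain, so it gets 1.
Total = 17×1 + 19×11 = 226.

226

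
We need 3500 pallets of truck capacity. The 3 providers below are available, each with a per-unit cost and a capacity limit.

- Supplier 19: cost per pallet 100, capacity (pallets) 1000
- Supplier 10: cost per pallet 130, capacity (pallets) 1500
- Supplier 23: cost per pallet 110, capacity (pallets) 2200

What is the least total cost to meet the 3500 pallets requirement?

Fill from the cheapest provider first.
Take 1000 from Supplier 19 at 100 ; need 2500 more.
Supplier 23 (110): use full 2200 ; 300 pallets to go.
Supplier 10 at 130: take 300 of its 1500 ; requirement met.
Cost = 1000×100 + 2200×110 + 300×130 = 381000.

381000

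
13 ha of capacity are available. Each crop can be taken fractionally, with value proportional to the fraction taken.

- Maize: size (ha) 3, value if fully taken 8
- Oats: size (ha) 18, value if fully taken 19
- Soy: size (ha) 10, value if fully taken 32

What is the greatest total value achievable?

40

Sort by value density: Soy 32/10≈3.2, Maize 8/3≈2.67, Oats 19/18≈1.06.
All 10 ha of Soy fit (value 32) — 3 remain.
Take all of Maize (3 ha, value 8) — 0 ha left.
Total value = 40.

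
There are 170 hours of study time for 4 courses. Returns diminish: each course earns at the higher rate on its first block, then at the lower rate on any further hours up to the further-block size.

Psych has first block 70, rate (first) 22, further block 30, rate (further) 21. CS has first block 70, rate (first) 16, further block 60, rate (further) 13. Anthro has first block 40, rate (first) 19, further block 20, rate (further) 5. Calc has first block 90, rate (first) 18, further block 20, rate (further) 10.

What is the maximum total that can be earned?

3470

Rank every tier by rate: Psych/first 22 > Psych/second 21 > Anthro/first 19 > Calc/first 18 > CS/first 16 > CS/second 13 > Calc/second 10 > Anthro/second 5.
Fill Psych first block (70 at 22) → 100 left.
Psych/second (21): +30 → 70 left.
Fill Anthro first block (40 at 19) → 30 left.
30 remain; put them into Calc first at 18.
Total = 22×70 + 21×30 + 19×40 + 18×30 = 3470.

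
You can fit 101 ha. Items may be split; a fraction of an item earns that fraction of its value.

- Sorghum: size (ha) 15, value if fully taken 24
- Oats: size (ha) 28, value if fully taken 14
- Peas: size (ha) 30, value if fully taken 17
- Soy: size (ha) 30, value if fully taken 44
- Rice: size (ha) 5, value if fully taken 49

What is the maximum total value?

Rank by value-to-size ratio: Rice 49/5≈9.8, Sorghum 24/15≈1.6, Soy 44/30≈1.47, Peas 17/30≈0.567, Oats 14/28≈0.5.
Take all of Rice (5 ha, value 49) → 96 ha left.
Take all of Sorghum (15 ha, value 24) → 81 ha left.
Soy: take in full, 30 ha for value 44 → 51 left.
Take all of Peas (30 ha, value 17) → 21 ha left.
21 ha left: a 21/28 share of Oats gives 14×21/28 = 10.5.
Total value = 144.5.

144.5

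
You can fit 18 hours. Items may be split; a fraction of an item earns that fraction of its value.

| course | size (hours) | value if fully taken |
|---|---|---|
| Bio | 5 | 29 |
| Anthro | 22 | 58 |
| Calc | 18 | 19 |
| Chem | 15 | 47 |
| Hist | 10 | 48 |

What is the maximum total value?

Rank by value-to-size ratio: Bio 29/5≈5.8, Hist 48/10≈4.8, Chem 47/15≈3.13, Anthro 58/22≈2.64, Calc 19/18≈1.06.
Bio: take in full, 5 hours for value 29 — 13 left.
All 10 hours of Hist fit (value 48) — 3 remain.
3 hours left: a 3/15 share of Chem gives 47×3/15 = 9.4.
Total value = 86.4.

86.4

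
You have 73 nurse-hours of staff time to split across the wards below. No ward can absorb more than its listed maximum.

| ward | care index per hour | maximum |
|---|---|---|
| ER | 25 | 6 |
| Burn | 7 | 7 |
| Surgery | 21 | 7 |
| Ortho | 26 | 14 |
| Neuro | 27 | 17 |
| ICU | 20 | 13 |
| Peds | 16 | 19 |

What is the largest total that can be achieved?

1636

Order the wards by care index per hour: Neuro 27 > Ortho 26 > ER 25 > Surgery 21 > ICU 20 > Peds 16 > Burn 7.
Neuro takes 17 to reach its cap of 17 → 56 left.
Give Ortho 14 to hit its cap of 14 → 42 left.
ER: +6 to 6 (cap) → 36 left.
Surgery takes 7 to reach its cap of 7 → 29 left.
ICU takes 13 to reach its cap of 13 → 16 left.
Peds: +16 (room for 19) → 16. Pool exhausted.
Total = 25×6 + 21×7 + 26×14 + 27×17 + 20×13 + 16×16 = 1636.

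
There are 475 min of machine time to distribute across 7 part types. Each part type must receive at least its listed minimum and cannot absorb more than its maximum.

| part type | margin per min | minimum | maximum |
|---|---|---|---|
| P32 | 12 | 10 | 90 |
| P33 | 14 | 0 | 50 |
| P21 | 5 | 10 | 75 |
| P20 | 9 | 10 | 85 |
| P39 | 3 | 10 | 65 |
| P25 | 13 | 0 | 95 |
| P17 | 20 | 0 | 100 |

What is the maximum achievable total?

6035

Meeting every minimum uses 10+0+10+10+10+0+0 = 40 min, leaving 435.
Order the part types by margin per min: P17 20 > P33 14 > P25 13 > P32 12 > P20 9 > P21 5 > P39 3.
P17 takes 100 more to reach its cap of 100 ; 335 left.
Give P33 50 more to hit its cap of 50 ; 285 left.
P25 takes 95 more to reach its cap of 95 ; 190 left.
Give P32 80 more to hit its cap of 90 ; 110 left.
Give P20 75 more to hit its cap of 85 ; 35 left.
Only 35 left; P21 takes them to reach 45.
Total = 12×90 + 14×50 + 5×45 + 9×85 + 3×10 + 13×95 + 20×100 = 6035.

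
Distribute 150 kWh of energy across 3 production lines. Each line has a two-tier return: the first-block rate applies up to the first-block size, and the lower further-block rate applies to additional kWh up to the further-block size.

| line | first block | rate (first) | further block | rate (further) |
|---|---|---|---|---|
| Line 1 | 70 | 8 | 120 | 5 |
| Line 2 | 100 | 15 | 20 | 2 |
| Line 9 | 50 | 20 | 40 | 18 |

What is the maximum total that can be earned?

Treat each block as its own option and order by rate: Line 9/first 20 > Line 9/second 18 > Line 2/first 15 > Line 1/first 8 > Line 1/second 5 > Line 2/second 2.
Fill Line 9 first block (50 at 20) ; 100 left.
Line 9/second (18): +40 ; 60 left.
Line 2 first at 15: only 60 left, fill 60.
Total = 20×50 + 18×40 + 15×60 = 2620.

2620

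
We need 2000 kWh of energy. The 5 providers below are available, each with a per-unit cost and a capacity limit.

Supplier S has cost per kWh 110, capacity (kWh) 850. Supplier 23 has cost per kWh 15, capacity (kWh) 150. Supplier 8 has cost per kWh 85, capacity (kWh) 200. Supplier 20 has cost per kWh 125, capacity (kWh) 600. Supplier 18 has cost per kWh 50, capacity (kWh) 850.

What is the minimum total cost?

Use providers in increasing cost order.
Supplier 23 at 15: take all 150 kWh ; 1850 still needed.
Supplier 18 at 50: take all 850 kWh ; 1000 still needed.
Supplier 8 at 85: take all 200 kWh ; 800 still needed.
Supplier S (110): take the remaining 800 ; done.
Supplier 20: unused.
Cost = 150×15 + 850×50 + 200×85 + 800×110 = 149750.

149750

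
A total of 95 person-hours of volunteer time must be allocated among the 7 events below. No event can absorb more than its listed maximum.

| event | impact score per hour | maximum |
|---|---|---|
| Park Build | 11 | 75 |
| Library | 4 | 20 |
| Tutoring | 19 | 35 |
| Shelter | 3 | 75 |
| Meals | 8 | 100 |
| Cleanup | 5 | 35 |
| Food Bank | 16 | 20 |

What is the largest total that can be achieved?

1425

Order the events by impact score per hour: Tutoring 19 > Food Bank 16 > Park Build 11 > Meals 8 > Cleanup 5 > Library 4 > Shelter 3.
Tutoring: +35 to 35 (cap) — 60 left.
Food Bank takes 20 to reach its cap of 20 — 40 left.
Park Build: +40 (room for 75) → 40. Pool exhausted.
Total = 11×40 + 19×35 + 16×20 = 1425.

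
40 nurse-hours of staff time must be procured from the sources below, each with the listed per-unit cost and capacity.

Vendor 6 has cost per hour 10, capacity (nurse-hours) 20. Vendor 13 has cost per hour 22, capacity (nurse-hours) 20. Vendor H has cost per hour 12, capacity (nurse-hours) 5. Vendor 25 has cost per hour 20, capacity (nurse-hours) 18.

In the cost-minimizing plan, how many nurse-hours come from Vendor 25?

Fill from the cheapest source first.
Vendor 6 at 10: take all 20 nurse-hours — 20 still needed.
Vendor H at 12: take all 5 nurse-hours — 15 still needed.
Vendor 25 (20): take the remaining 15 — done.
Vendor 13: unused.

15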